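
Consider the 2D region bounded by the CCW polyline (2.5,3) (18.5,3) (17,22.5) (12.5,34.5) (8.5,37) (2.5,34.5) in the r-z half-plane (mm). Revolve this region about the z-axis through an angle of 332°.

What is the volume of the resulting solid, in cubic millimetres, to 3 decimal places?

Volume = 25430.099 mm³

Profile (r,z), 6 vertices: (2.5,3) (18.5,3) (17,22.5) (12.5,34.5) (8.5,37) (2.5,34.5)
edge 0: (2.5,3)→(18.5,3)  cross = 2.5·3 − 18.5·3 = -48.0000; (r_i+r_j)·cross = 21·-48.0000 = -1008.0000
edge 1: (18.5,3)→(17,22.5)  cross = 18.5·22.5 − 17·3 = 365.2500; (r_i+r_j)·cross = 35.5·365.2500 = 12966.3750
edge 2: (17,22.5)→(12.5,34.5)  cross = 17·34.5 − 12.5·22.5 = 305.2500; (r_i+r_j)·cross = 29.5·305.2500 = 9004.8750
edge 3: (12.5,34.5)→(8.5,37)  cross = 12.5·37 − 8.5·34.5 = 169.2500; (r_i+r_j)·cross = 21·169.2500 = 3554.2500
edge 4: (8.5,37)→(2.5,34.5)  cross = 8.5·34.5 − 2.5·37 = 200.7500; (r_i+r_j)·cross = 11·200.7500 = 2208.2500
edge 5: (2.5,34.5)→(2.5,3)  cross = 2.5·3 − 2.5·34.5 = -78.7500; (r_i+r_j)·cross = 5·-78.7500 = -393.7500
Σcross = 913.7500 → A = |Σcross|/2 = 456.8750 mm²
Σ(r_i+r_j)·cross = 26332.0000 → first moment M = |Σ|/6 = 4388.6667
R_c = M/A = 4388.6667/456.8750 = 9.6058 mm
θ = 332° = 5.794493 rad
V = θ·R_c·A = 5.794493·9.6058·456.8750 = 25430.099 mm³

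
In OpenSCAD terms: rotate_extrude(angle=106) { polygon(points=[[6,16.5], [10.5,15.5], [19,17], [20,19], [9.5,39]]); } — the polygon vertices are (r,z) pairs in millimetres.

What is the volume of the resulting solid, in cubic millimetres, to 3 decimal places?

Volume = 3873.001 mm³

Profile (r,z), 5 vertices: (6,16.5) (10.5,15.5) (19,17) (20,19) (9.5,39)
edge 0: (6,16.5)→(10.5,15.5)  cross = 6·15.5 − 10.5·16.5 = -80.2500; (r_i+r_j)·cross = 16.5·-80.2500 = -1324.1250
edge 1: (10.5,15.5)→(19,17)  cross = 10.5·17 − 19·15.5 = -116.0000; (r_i+r_j)·cross = 29.5·-116.0000 = -3422.0000
edge 2: (19,17)→(20,19)  cross = 19·19 − 20·17 = 21.0000; (r_i+r_j)·cross = 39·21.0000 = 819.0000
edge 3: (20,19)→(9.5,39)  cross = 20·39 − 9.5·19 = 599.5000; (r_i+r_j)·cross = 29.5·599.5000 = 17685.2500
edge 4: (9.5,39)→(6,16.5)  cross = 9.5·16.5 − 6·39 = -77.2500; (r_i+r_j)·cross = 15.5·-77.2500 = -1197.3750
Σcross = 347.0000 → A = |Σcross|/2 = 173.5000 mm²
Σ(r_i+r_j)·cross = 12560.7500 → first moment M = |Σ|/6 = 2093.4583
R_c = M/A = 2093.4583/173.5000 = 12.0660 mm
θ = 106° = 1.850049 rad
V = θ·R_c·A = 1.850049·12.0660·173.5000 = 3873.001 mm³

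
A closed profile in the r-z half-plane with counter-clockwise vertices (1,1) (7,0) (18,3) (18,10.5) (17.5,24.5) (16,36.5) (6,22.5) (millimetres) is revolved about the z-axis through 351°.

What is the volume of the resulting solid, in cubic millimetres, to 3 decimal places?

Profile (r,z), 7 vertices: (1,1) (7,0) (18,3) (18,10.5) (17.5,24.5) (16,36.5) (6,22.5)
edge 0: (1,1)→(7,0)  cross = 1·0 − 7·1 = -7.0000; (r_i+r_j)·cross = 8·-7.0000 = -56.0000
edge 1: (7,0)→(18,3)  cross = 7·3 − 18·0 = 21.0000; (r_i+r_j)·cross = 25·21.0000 = 525.0000
edge 2: (18,3)→(18,10.5)  cross = 18·10.5 − 18·3 = 135.0000; (r_i+r_j)·cross = 36·135.0000 = 4860.0000
edge 3: (18,10.5)→(17.5,24.5)  cross = 18·24.5 − 17.5·10.5 = 257.2500; (r_i+r_j)·cross = 35.5·257.2500 = 9132.3750
edge 4: (17.5,24.5)→(16,36.5)  cross = 17.5·36.5 − 16·24.5 = 246.7500; (r_i+r_j)·cross = 33.5·246.7500 = 8266.1250
edge 5: (16,36.5)→(6,22.5)  cross = 16·22.5 − 6·36.5 = 141.0000; (r_i+r_j)·cross = 22·141.0000 = 3102.0000
edge 6: (6,22.5)→(1,1)  cross = 6·1 − 1·22.5 = -16.5000; (r_i+r_j)·cross = 7·-16.5000 = -115.5000
Σcross = 777.5000 → A = |Σcross|/2 = 388.7500 mm²
Σ(r_i+r_j)·cross = 25714.0000 → first moment M = |Σ|/6 = 4285.6667
R_c = M/A = 4285.6667/388.7500 = 11.0242 mm
θ = 351° = 6.126106 rad
V = θ·R_c·A = 6.126106·11.0242·388.7500 = 26254.447 mm³

Volume = 26254.447 mm³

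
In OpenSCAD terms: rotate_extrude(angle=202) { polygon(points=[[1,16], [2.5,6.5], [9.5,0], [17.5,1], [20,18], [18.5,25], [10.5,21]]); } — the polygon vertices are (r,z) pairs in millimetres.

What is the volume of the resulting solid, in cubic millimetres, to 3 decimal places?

Profile (r,z), 7 vertices: (1,16) (2.5,6.5) (9.5,0) (17.5,1) (20,18) (18.5,25) (10.5,21)
edge 0: (1,16)→(2.5,6.5)  cross = 1·6.5 − 2.5·16 = -33.5000; (r_i+r_j)·cross = 3.5·-33.5000 = -117.2500
edge 1: (2.5,6.5)→(9.5,0)  cross = 2.5·0 − 9.5·6.5 = -61.7500; (r_i+r_j)·cross = 12·-61.7500 = -741.0000
edge 2: (9.5,0)→(17.5,1)  cross = 9.5·1 − 17.5·0 = 9.5000; (r_i+r_j)·cross = 27·9.5000 = 256.5000
edge 3: (17.5,1)→(20,18)  cross = 17.5·18 − 20·1 = 295.0000; (r_i+r_j)·cross = 37.5·295.0000 = 11062.5000
edge 4: (20,18)→(18.5,25)  cross = 20·25 − 18.5·18 = 167.0000; (r_i+r_j)·cross = 38.5·167.0000 = 6429.5000
edge 5: (18.5,25)→(10.5,21)  cross = 18.5·21 − 10.5·25 = 126.0000; (r_i+r_j)·cross = 29·126.0000 = 3654.0000
edge 6: (10.5,21)→(1,16)  cross = 10.5·16 − 1·21 = 147.0000; (r_i+r_j)·cross = 11.5·147.0000 = 1690.5000
Σcross = 649.2500 → A = |Σcross|/2 = 324.6250 mm²
Σ(r_i+r_j)·cross = 22234.7500 → first moment M = |Σ|/6 = 3705.7917
R_c = M/A = 3705.7917/324.6250 = 11.4156 mm
θ = 202° = 3.525565 rad
V = θ·R_c·A = 3.525565·11.4156·324.6250 = 13065.010 mm³

Volume = 13065.010 mm³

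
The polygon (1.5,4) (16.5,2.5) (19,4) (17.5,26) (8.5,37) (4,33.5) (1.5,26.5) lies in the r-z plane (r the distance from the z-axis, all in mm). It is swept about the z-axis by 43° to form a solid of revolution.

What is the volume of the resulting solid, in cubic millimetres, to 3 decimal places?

Profile (r,z), 7 vertices: (1.5,4) (16.5,2.5) (19,4) (17.5,26) (8.5,37) (4,33.5) (1.5,26.5)
edge 0: (1.5,4)→(16.5,2.5)  cross = 1.5·2.5 − 16.5·4 = -62.2500; (r_i+r_j)·cross = 18·-62.2500 = -1120.5000
edge 1: (16.5,2.5)→(19,4)  cross = 16.5·4 − 19·2.5 = 18.5000; (r_i+r_j)·cross = 35.5·18.5000 = 656.7500
edge 2: (19,4)→(17.5,26)  cross = 19·26 − 17.5·4 = 424.0000; (r_i+r_j)·cross = 36.5·424.0000 = 15476.0000
edge 3: (17.5,26)→(8.5,37)  cross = 17.5·37 − 8.5·26 = 426.5000; (r_i+r_j)·cross = 26·426.5000 = 11089.0000
edge 4: (8.5,37)→(4,33.5)  cross = 8.5·33.5 − 4·37 = 136.7500; (r_i+r_j)·cross = 12.5·136.7500 = 1709.3750
edge 5: (4,33.5)→(1.5,26.5)  cross = 4·26.5 − 1.5·33.5 = 55.7500; (r_i+r_j)·cross = 5.5·55.7500 = 306.6250
edge 6: (1.5,26.5)→(1.5,4)  cross = 1.5·4 − 1.5·26.5 = -33.7500; (r_i+r_j)·cross = 3·-33.7500 = -101.2500
Σcross = 965.5000 → A = |Σcross|/2 = 482.7500 mm²
Σ(r_i+r_j)·cross = 28016.0000 → first moment M = |Σ|/6 = 4669.3333
R_c = M/A = 4669.3333/482.7500 = 9.6724 mm
θ = 43° = 0.750492 rad
V = θ·R_c·A = 0.750492·9.6724·482.7500 = 3504.295 mm³

Volume = 3504.295 mm³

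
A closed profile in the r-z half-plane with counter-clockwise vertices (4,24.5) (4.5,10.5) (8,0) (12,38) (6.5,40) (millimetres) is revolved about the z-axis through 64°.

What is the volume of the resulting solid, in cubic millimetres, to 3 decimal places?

Profile (r,z), 5 vertices: (4,24.5) (4.5,10.5) (8,0) (12,38) (6.5,40)
edge 0: (4,24.5)→(4.5,10.5)  cross = 4·10.5 − 4.5·24.5 = -68.2500; (r_i+r_j)·cross = 8.5·-68.2500 = -580.1250
edge 1: (4.5,10.5)→(8,0)  cross = 4.5·0 − 8·10.5 = -84.0000; (r_i+r_j)·cross = 12.5·-84.0000 = -1050.0000
edge 2: (8,0)→(12,38)  cross = 8·38 − 12·0 = 304.0000; (r_i+r_j)·cross = 20·304.0000 = 6080.0000
edge 3: (12,38)→(6.5,40)  cross = 12·40 − 6.5·38 = 233.0000; (r_i+r_j)·cross = 18.5·233.0000 = 4310.5000
edge 4: (6.5,40)→(4,24.5)  cross = 6.5·24.5 − 4·40 = -0.7500; (r_i+r_j)·cross = 10.5·-0.7500 = -7.8750
Σcross = 384.0000 → A = |Σcross|/2 = 192.0000 mm²
Σ(r_i+r_j)·cross = 8752.5000 → first moment M = |Σ|/6 = 1458.7500
R_c = M/A = 1458.7500/192.0000 = 7.5977 mm
θ = 64° = 1.117011 rad
V = θ·R_c·A = 1.117011·7.5977·192.0000 = 1629.439 mm³

Volume = 1629.439 mm³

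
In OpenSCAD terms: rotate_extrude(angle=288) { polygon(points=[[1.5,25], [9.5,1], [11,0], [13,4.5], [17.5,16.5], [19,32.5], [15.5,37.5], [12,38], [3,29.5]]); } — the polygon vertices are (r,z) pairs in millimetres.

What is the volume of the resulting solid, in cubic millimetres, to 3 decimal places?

Volume = 22272.845 mm³

Profile (r,z), 9 vertices: (1.5,25) (9.5,1) (11,0) (13,4.5) (17.5,16.5) (19,32.5) (15.5,37.5) (12,38) (3,29.5)
edge 0: (1.5,25)→(9.5,1)  cross = 1.5·1 − 9.5·25 = -236.0000; (r_i+r_j)·cross = 11·-236.0000 = -2596.0000
edge 1: (9.5,1)→(11,0)  cross = 9.5·0 − 11·1 = -11.0000; (r_i+r_j)·cross = 20.5·-11.0000 = -225.5000
edge 2: (11,0)→(13,4.5)  cross = 11·4.5 − 13·0 = 49.5000; (r_i+r_j)·cross = 24·49.5000 = 1188.0000
edge 3: (13,4.5)→(17.5,16.5)  cross = 13·16.5 − 17.5·4.5 = 135.7500; (r_i+r_j)·cross = 30.5·135.7500 = 4140.3750
edge 4: (17.5,16.5)→(19,32.5)  cross = 17.5·32.5 − 19·16.5 = 255.2500; (r_i+r_j)·cross = 36.5·255.2500 = 9316.6250
edge 5: (19,32.5)→(15.5,37.5)  cross = 19·37.5 − 15.5·32.5 = 208.7500; (r_i+r_j)·cross = 34.5·208.7500 = 7201.8750
edge 6: (15.5,37.5)→(12,38)  cross = 15.5·38 − 12·37.5 = 139.0000; (r_i+r_j)·cross = 27.5·139.0000 = 3822.5000
edge 7: (12,38)→(3,29.5)  cross = 12·29.5 − 3·38 = 240.0000; (r_i+r_j)·cross = 15·240.0000 = 3600.0000
edge 8: (3,29.5)→(1.5,25)  cross = 3·25 − 1.5·29.5 = 30.7500; (r_i+r_j)·cross = 4.5·30.7500 = 138.3750
Σcross = 812.0000 → A = |Σcross|/2 = 406.0000 mm²
Σ(r_i+r_j)·cross = 26586.2500 → first moment M = |Σ|/6 = 4431.0417
R_c = M/A = 4431.0417/406.0000 = 10.9139 mm
θ = 288° = 5.026548 rad
V = θ·R_c·A = 5.026548·10.9139·406.0000 = 22272.845 mm³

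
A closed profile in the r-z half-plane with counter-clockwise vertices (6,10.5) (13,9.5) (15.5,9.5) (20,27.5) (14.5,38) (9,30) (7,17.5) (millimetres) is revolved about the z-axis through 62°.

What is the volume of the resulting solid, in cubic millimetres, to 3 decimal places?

Profile (r,z), 7 vertices: (6,10.5) (13,9.5) (15.5,9.5) (20,27.5) (14.5,38) (9,30) (7,17.5)
edge 0: (6,10.5)→(13,9.5)  cross = 6·9.5 − 13·10.5 = -79.5000; (r_i+r_j)·cross = 19·-79.5000 = -1510.5000
edge 1: (13,9.5)→(15.5,9.5)  cross = 13·9.5 − 15.5·9.5 = -23.7500; (r_i+r_j)·cross = 28.5·-23.7500 = -676.8750
edge 2: (15.5,9.5)→(20,27.5)  cross = 15.5·27.5 − 20·9.5 = 236.2500; (r_i+r_j)·cross = 35.5·236.2500 = 8386.8750
edge 3: (20,27.5)→(14.5,38)  cross = 20·38 − 14.5·27.5 = 361.2500; (r_i+r_j)·cross = 34.5·361.2500 = 12463.1250
edge 4: (14.5,38)→(9,30)  cross = 14.5·30 − 9·38 = 93.0000; (r_i+r_j)·cross = 23.5·93.0000 = 2185.5000
edge 5: (9,30)→(7,17.5)  cross = 9·17.5 − 7·30 = -52.5000; (r_i+r_j)·cross = 16·-52.5000 = -840.0000
edge 6: (7,17.5)→(6,10.5)  cross = 7·10.5 − 6·17.5 = -31.5000; (r_i+r_j)·cross = 13·-31.5000 = -409.5000
Σcross = 503.2500 → A = |Σcross|/2 = 251.6250 mm²
Σ(r_i+r_j)·cross = 19598.6250 → first moment M = |Σ|/6 = 3266.4375
R_c = M/A = 3266.4375/251.6250 = 12.9814 mm
θ = 62° = 1.082104 rad
V = θ·R_c·A = 1.082104·12.9814·251.6250 = 3534.626 mm³

Volume = 3534.626 mm³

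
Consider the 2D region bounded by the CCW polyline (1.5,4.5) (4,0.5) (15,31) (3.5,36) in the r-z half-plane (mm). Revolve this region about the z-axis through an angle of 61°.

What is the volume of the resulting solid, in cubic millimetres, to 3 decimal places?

Profile (r,z), 4 vertices: (1.5,4.5) (4,0.5) (15,31) (3.5,36)
edge 0: (1.5,4.5)→(4,0.5)  cross = 1.5·0.5 − 4·4.5 = -17.2500; (r_i+r_j)·cross = 5.5·-17.2500 = -94.8750
edge 1: (4,0.5)→(15,31)  cross = 4·31 − 15·0.5 = 116.5000; (r_i+r_j)·cross = 19·116.5000 = 2213.5000
edge 2: (15,31)→(3.5,36)  cross = 15·36 − 3.5·31 = 431.5000; (r_i+r_j)·cross = 18.5·431.5000 = 7982.7500
edge 3: (3.5,36)→(1.5,4.5)  cross = 3.5·4.5 − 1.5·36 = -38.2500; (r_i+r_j)·cross = 5·-38.2500 = -191.2500
Σcross = 492.5000 → A = |Σcross|/2 = 246.2500 mm²
Σ(r_i+r_j)·cross = 9910.1250 → first moment M = |Σ|/6 = 1651.6875
R_c = M/A = 1651.6875/246.2500 = 6.7074 mm
θ = 61° = 1.064651 rad
V = θ·R_c·A = 1.064651·6.7074·246.2500 = 1758.470 mm³

Volume = 1758.470 mm³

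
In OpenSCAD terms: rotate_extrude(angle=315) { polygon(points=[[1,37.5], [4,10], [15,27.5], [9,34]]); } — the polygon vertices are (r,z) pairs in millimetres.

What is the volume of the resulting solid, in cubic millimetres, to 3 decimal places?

Volume = 7215.846 mm³

Profile (r,z), 4 vertices: (1,37.5) (4,10) (15,27.5) (9,34)
edge 0: (1,37.5)→(4,10)  cross = 1·10 − 4·37.5 = -140.0000; (r_i+r_j)·cross = 5·-140.0000 = -700.0000
edge 1: (4,10)→(15,27.5)  cross = 4·27.5 − 15·10 = -40.0000; (r_i+r_j)·cross = 19·-40.0000 = -760.0000
edge 2: (15,27.5)→(9,34)  cross = 15·34 − 9·27.5 = 262.5000; (r_i+r_j)·cross = 24·262.5000 = 6300.0000
edge 3: (9,34)→(1,37.5)  cross = 9·37.5 − 1·34 = 303.5000; (r_i+r_j)·cross = 10·303.5000 = 3035.0000
Σcross = 386.0000 → A = |Σcross|/2 = 193.0000 mm²
Σ(r_i+r_j)·cross = 7875.0000 → first moment M = |Σ|/6 = 1312.5000
R_c = M/A = 1312.5000/193.0000 = 6.8005 mm
θ = 315° = 5.497787 rad
V = θ·R_c·A = 5.497787·6.8005·193.0000 = 7215.846 mm³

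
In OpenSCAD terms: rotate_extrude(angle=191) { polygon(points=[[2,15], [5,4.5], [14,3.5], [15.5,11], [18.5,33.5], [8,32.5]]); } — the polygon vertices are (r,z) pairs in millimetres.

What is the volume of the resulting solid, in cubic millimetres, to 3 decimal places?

Volume = 12074.639 mm³

Profile (r,z), 6 vertices: (2,15) (5,4.5) (14,3.5) (15.5,11) (18.5,33.5) (8,32.5)
edge 0: (2,15)→(5,4.5)  cross = 2·4.5 − 5·15 = -66.0000; (r_i+r_j)·cross = 7·-66.0000 = -462.0000
edge 1: (5,4.5)→(14,3.5)  cross = 5·3.5 − 14·4.5 = -45.5000; (r_i+r_j)·cross = 19·-45.5000 = -864.5000
edge 2: (14,3.5)→(15.5,11)  cross = 14·11 − 15.5·3.5 = 99.7500; (r_i+r_j)·cross = 29.5·99.7500 = 2942.6250
edge 3: (15.5,11)→(18.5,33.5)  cross = 15.5·33.5 − 18.5·11 = 315.7500; (r_i+r_j)·cross = 34·315.7500 = 10735.5000
edge 4: (18.5,33.5)→(8,32.5)  cross = 18.5·32.5 − 8·33.5 = 333.2500; (r_i+r_j)·cross = 26.5·333.2500 = 8831.1250
edge 5: (8,32.5)→(2,15)  cross = 8·15 − 2·32.5 = 55.0000; (r_i+r_j)·cross = 10·55.0000 = 550.0000
Σcross = 692.2500 → A = |Σcross|/2 = 346.1250 mm²
Σ(r_i+r_j)·cross = 21732.7500 → first moment M = |Σ|/6 = 3622.1250
R_c = M/A = 3622.1250/346.1250 = 10.4648 mm
θ = 191° = 3.333579 rad
V = θ·R_c·A = 3.333579·10.4648·346.1250 = 12074.639 mm³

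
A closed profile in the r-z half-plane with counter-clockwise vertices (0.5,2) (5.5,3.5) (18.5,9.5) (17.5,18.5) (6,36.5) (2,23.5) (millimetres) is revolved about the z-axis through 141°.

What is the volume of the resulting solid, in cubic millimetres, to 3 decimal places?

Volume = 7754.853 mm³

Profile (r,z), 6 vertices: (0.5,2) (5.5,3.5) (18.5,9.5) (17.5,18.5) (6,36.5) (2,23.5)
edge 0: (0.5,2)→(5.5,3.5)  cross = 0.5·3.5 − 5.5·2 = -9.2500; (r_i+r_j)·cross = 6·-9.2500 = -55.5000
edge 1: (5.5,3.5)→(18.5,9.5)  cross = 5.5·9.5 − 18.5·3.5 = -12.5000; (r_i+r_j)·cross = 24·-12.5000 = -300.0000
edge 2: (18.5,9.5)→(17.5,18.5)  cross = 18.5·18.5 − 17.5·9.5 = 176.0000; (r_i+r_j)·cross = 36·176.0000 = 6336.0000
edge 3: (17.5,18.5)→(6,36.5)  cross = 17.5·36.5 − 6·18.5 = 527.7500; (r_i+r_j)·cross = 23.5·527.7500 = 12402.1250
edge 4: (6,36.5)→(2,23.5)  cross = 6·23.5 − 2·36.5 = 68.0000; (r_i+r_j)·cross = 8·68.0000 = 544.0000
edge 5: (2,23.5)→(0.5,2)  cross = 2·2 − 0.5·23.5 = -7.7500; (r_i+r_j)·cross = 2.5·-7.7500 = -19.3750
Σcross = 742.2500 → A = |Σcross|/2 = 371.1250 mm²
Σ(r_i+r_j)·cross = 18907.2500 → first moment M = |Σ|/6 = 3151.2083
R_c = M/A = 3151.2083/371.1250 = 8.4910 mm
θ = 141° = 2.460914 rad
V = θ·R_c·A = 2.460914·8.4910·371.1250 = 7754.853 mm³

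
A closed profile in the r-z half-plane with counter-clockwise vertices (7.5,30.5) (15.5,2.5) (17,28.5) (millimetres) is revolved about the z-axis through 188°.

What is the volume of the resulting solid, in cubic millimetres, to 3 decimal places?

Profile (r,z), 3 vertices: (7.5,30.5) (15.5,2.5) (17,28.5)
edge 0: (7.5,30.5)→(15.5,2.5)  cross = 7.5·2.5 − 15.5·30.5 = -454.0000; (r_i+r_j)·cross = 23·-454.0000 = -10442.0000
edge 1: (15.5,2.5)→(17,28.5)  cross = 15.5·28.5 − 17·2.5 = 399.2500; (r_i+r_j)·cross = 32.5·399.2500 = 12975.6250
edge 2: (17,28.5)→(7.5,30.5)  cross = 17·30.5 − 7.5·28.5 = 304.7500; (r_i+r_j)·cross = 24.5·304.7500 = 7466.3750
Σcross = 250.0000 → A = |Σcross|/2 = 125.0000 mm²
Σ(r_i+r_j)·cross = 10000.0000 → first moment M = |Σ|/6 = 1666.6667
R_c = M/A = 1666.6667/125.0000 = 13.3333 mm
θ = 188° = 3.281219 rad
V = θ·R_c·A = 3.281219·13.3333·125.0000 = 5468.698 mm³

Volume = 5468.698 mm³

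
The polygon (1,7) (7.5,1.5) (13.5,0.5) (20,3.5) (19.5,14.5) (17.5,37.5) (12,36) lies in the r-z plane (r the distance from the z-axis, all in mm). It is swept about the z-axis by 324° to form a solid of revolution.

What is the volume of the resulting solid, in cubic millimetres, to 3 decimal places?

Volume = 30940.132 mm³

Profile (r,z), 7 vertices: (1,7) (7.5,1.5) (13.5,0.5) (20,3.5) (19.5,14.5) (17.5,37.5) (12,36)
edge 0: (1,7)→(7.5,1.5)  cross = 1·1.5 − 7.5·7 = -51.0000; (r_i+r_j)·cross = 8.5·-51.0000 = -433.5000
edge 1: (7.5,1.5)→(13.5,0.5)  cross = 7.5·0.5 − 13.5·1.5 = -16.5000; (r_i+r_j)·cross = 21·-16.5000 = -346.5000
edge 2: (13.5,0.5)→(20,3.5)  cross = 13.5·3.5 − 20·0.5 = 37.2500; (r_i+r_j)·cross = 33.5·37.2500 = 1247.8750
edge 3: (20,3.5)→(19.5,14.5)  cross = 20·14.5 − 19.5·3.5 = 221.7500; (r_i+r_j)·cross = 39.5·221.7500 = 8759.1250
edge 4: (19.5,14.5)→(17.5,37.5)  cross = 19.5·37.5 − 17.5·14.5 = 477.5000; (r_i+r_j)·cross = 37·477.5000 = 17667.5000
edge 5: (17.5,37.5)→(12,36)  cross = 17.5·36 − 12·37.5 = 180.0000; (r_i+r_j)·cross = 29.5·180.0000 = 5310.0000
edge 6: (12,36)→(1,7)  cross = 12·7 − 1·36 = 48.0000; (r_i+r_j)·cross = 13·48.0000 = 624.0000
Σcross = 897.0000 → A = |Σcross|/2 = 448.5000 mm²
Σ(r_i+r_j)·cross = 32828.5000 → first moment M = |Σ|/6 = 5471.4167
R_c = M/A = 5471.4167/448.5000 = 12.1994 mm
θ = 324° = 5.654867 rad
V = θ·R_c·A = 5.654867·12.1994·448.5000 = 30940.132 mm³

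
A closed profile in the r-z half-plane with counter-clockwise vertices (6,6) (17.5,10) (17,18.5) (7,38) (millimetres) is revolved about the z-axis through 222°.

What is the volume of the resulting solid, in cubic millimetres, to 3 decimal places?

Volume = 9186.023 mm³

Profile (r,z), 4 vertices: (6,6) (17.5,10) (17,18.5) (7,38)
edge 0: (6,6)→(17.5,10)  cross = 6·10 − 17.5·6 = -45.0000; (r_i+r_j)·cross = 23.5·-45.0000 = -1057.5000
edge 1: (17.5,10)→(17,18.5)  cross = 17.5·18.5 − 17·10 = 153.7500; (r_i+r_j)·cross = 34.5·153.7500 = 5304.3750
edge 2: (17,18.5)→(7,38)  cross = 17·38 − 7·18.5 = 516.5000; (r_i+r_j)·cross = 24·516.5000 = 12396.0000
edge 3: (7,38)→(6,6)  cross = 7·6 − 6·38 = -186.0000; (r_i+r_j)·cross = 13·-186.0000 = -2418.0000
Σcross = 439.2500 → A = |Σcross|/2 = 219.6250 mm²
Σ(r_i+r_j)·cross = 14224.8750 → first moment M = |Σ|/6 = 2370.8125
R_c = M/A = 2370.8125/219.6250 = 10.7948 mm
θ = 222° = 3.874631 rad
V = θ·R_c·A = 3.874631·10.7948·219.6250 = 9186.023 mm³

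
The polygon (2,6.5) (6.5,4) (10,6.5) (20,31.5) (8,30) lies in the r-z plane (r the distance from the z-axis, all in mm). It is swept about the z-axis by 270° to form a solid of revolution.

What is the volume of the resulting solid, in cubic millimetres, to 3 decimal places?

Profile (r,z), 5 vertices: (2,6.5) (6.5,4) (10,6.5) (20,31.5) (8,30)
edge 0: (2,6.5)→(6.5,4)  cross = 2·4 − 6.5·6.5 = -34.2500; (r_i+r_j)·cross = 8.5·-34.2500 = -291.1250
edge 1: (6.5,4)→(10,6.5)  cross = 6.5·6.5 − 10·4 = 2.2500; (r_i+r_j)·cross = 16.5·2.2500 = 37.1250
edge 2: (10,6.5)→(20,31.5)  cross = 10·31.5 − 20·6.5 = 185.0000; (r_i+r_j)·cross = 30·185.0000 = 5550.0000
edge 3: (20,31.5)→(8,30)  cross = 20·30 − 8·31.5 = 348.0000; (r_i+r_j)·cross = 28·348.0000 = 9744.0000
edge 4: (8,30)→(2,6.5)  cross = 8·6.5 − 2·30 = -8.0000; (r_i+r_j)·cross = 10·-8.0000 = -80.0000
Σcross = 493.0000 → A = |Σcross|/2 = 246.5000 mm²
Σ(r_i+r_j)·cross = 14960.0000 → first moment M = |Σ|/6 = 2493.3333
R_c = M/A = 2493.3333/246.5000 = 10.1149 mm
θ = 270° = 4.712389 rad
V = θ·R_c·A = 4.712389·10.1149·246.5000 = 11749.557 mm³

Volume = 11749.557 mm³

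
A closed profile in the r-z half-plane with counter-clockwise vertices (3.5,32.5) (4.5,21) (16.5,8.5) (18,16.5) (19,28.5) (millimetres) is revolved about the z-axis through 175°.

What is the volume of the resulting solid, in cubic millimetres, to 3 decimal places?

Volume = 8190.557 mm³

Profile (r,z), 5 vertices: (3.5,32.5) (4.5,21) (16.5,8.5) (18,16.5) (19,28.5)
edge 0: (3.5,32.5)→(4.5,21)  cross = 3.5·21 − 4.5·32.5 = -72.7500; (r_i+r_j)·cross = 8·-72.7500 = -582.0000
edge 1: (4.5,21)→(16.5,8.5)  cross = 4.5·8.5 − 16.5·21 = -308.2500; (r_i+r_j)·cross = 21·-308.2500 = -6473.2500
edge 2: (16.5,8.5)→(18,16.5)  cross = 16.5·16.5 − 18·8.5 = 119.2500; (r_i+r_j)·cross = 34.5·119.2500 = 4114.1250
edge 3: (18,16.5)→(19,28.5)  cross = 18·28.5 − 19·16.5 = 199.5000; (r_i+r_j)·cross = 37·199.5000 = 7381.5000
edge 4: (19,28.5)→(3.5,32.5)  cross = 19·32.5 − 3.5·28.5 = 517.7500; (r_i+r_j)·cross = 22.5·517.7500 = 11649.3750
Σcross = 455.5000 → A = |Σcross|/2 = 227.7500 mm²
Σ(r_i+r_j)·cross = 16089.7500 → first moment M = |Σ|/6 = 2681.6250
R_c = M/A = 2681.6250/227.7500 = 11.7744 mm
θ = 175° = 3.054326 rad
V = θ·R_c·A = 3.054326·11.7744·227.7500 = 8190.557 mm³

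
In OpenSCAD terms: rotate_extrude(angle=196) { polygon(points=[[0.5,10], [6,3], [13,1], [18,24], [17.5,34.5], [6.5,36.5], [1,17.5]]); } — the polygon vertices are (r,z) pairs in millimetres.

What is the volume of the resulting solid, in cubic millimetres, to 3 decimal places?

Profile (r,z), 7 vertices: (0.5,10) (6,3) (13,1) (18,24) (17.5,34.5) (6.5,36.5) (1,17.5)
edge 0: (0.5,10)→(6,3)  cross = 0.5·3 − 6·10 = -58.5000; (r_i+r_j)·cross = 6.5·-58.5000 = -380.2500
edge 1: (6,3)→(13,1)  cross = 6·1 − 13·3 = -33.0000; (r_i+r_j)·cross = 19·-33.0000 = -627.0000
edge 2: (13,1)→(18,24)  cross = 13·24 − 18·1 = 294.0000; (r_i+r_j)·cross = 31·294.0000 = 9114.0000
edge 3: (18,24)→(17.5,34.5)  cross = 18·34.5 − 17.5·24 = 201.0000; (r_i+r_j)·cross = 35.5·201.0000 = 7135.5000
edge 4: (17.5,34.5)→(6.5,36.5)  cross = 17.5·36.5 − 6.5·34.5 = 414.5000; (r_i+r_j)·cross = 24·414.5000 = 9948.0000
edge 5: (6.5,36.5)→(1,17.5)  cross = 6.5·17.5 − 1·36.5 = 77.2500; (r_i+r_j)·cross = 7.5·77.2500 = 579.3750
edge 6: (1,17.5)→(0.5,10)  cross = 1·10 − 0.5·17.5 = 1.2500; (r_i+r_j)·cross = 1.5·1.2500 = 1.8750
Σcross = 896.5000 → A = |Σcross|/2 = 448.2500 mm²
Σ(r_i+r_j)·cross = 25771.5000 → first moment M = |Σ|/6 = 4295.2500
R_c = M/A = 4295.2500/448.2500 = 9.5823 mm
θ = 196° = 3.420845 rad
V = θ·R_c·A = 3.420845·9.5823·448.2500 = 14693.386 mm³

Volume = 14693.386 mm³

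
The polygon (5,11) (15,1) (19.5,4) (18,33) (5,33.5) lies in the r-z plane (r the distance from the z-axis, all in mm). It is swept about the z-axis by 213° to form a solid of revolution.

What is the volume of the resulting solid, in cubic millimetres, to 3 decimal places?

Volume = 17706.387 mm³

Profile (r,z), 5 vertices: (5,11) (15,1) (19.5,4) (18,33) (5,33.5)
edge 0: (5,11)→(15,1)  cross = 5·1 − 15·11 = -160.0000; (r_i+r_j)·cross = 20·-160.0000 = -3200.0000
edge 1: (15,1)→(19.5,4)  cross = 15·4 − 19.5·1 = 40.5000; (r_i+r_j)·cross = 34.5·40.5000 = 1397.2500
edge 2: (19.5,4)→(18,33)  cross = 19.5·33 − 18·4 = 571.5000; (r_i+r_j)·cross = 37.5·571.5000 = 21431.2500
edge 3: (18,33)→(5,33.5)  cross = 18·33.5 − 5·33 = 438.0000; (r_i+r_j)·cross = 23·438.0000 = 10074.0000
edge 4: (5,33.5)→(5,11)  cross = 5·11 − 5·33.5 = -112.5000; (r_i+r_j)·cross = 10·-112.5000 = -1125.0000
Σcross = 777.5000 → A = |Σcross|/2 = 388.7500 mm²
Σ(r_i+r_j)·cross = 28577.5000 → first moment M = |Σ|/6 = 4762.9167
R_c = M/A = 4762.9167/388.7500 = 12.2519 mm
θ = 213° = 3.717551 rad
V = θ·R_c·A = 3.717551·12.2519·388.7500 = 17706.387 mm³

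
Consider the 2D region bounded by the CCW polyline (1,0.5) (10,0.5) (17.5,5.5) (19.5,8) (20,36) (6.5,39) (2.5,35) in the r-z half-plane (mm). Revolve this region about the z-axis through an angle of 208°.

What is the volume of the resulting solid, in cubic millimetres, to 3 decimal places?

Volume = 23817.089 mm³

Profile (r,z), 7 vertices: (1,0.5) (10,0.5) (17.5,5.5) (19.5,8) (20,36) (6.5,39) (2.5,35)
edge 0: (1,0.5)→(10,0.5)  cross = 1·0.5 − 10·0.5 = -4.5000; (r_i+r_j)·cross = 11·-4.5000 = -49.5000
edge 1: (10,0.5)→(17.5,5.5)  cross = 10·5.5 − 17.5·0.5 = 46.2500; (r_i+r_j)·cross = 27.5·46.2500 = 1271.8750
edge 2: (17.5,5.5)→(19.5,8)  cross = 17.5·8 − 19.5·5.5 = 32.7500; (r_i+r_j)·cross = 37·32.7500 = 1211.7500
edge 3: (19.5,8)→(20,36)  cross = 19.5·36 − 20·8 = 542.0000; (r_i+r_j)·cross = 39.5·542.0000 = 21409.0000
edge 4: (20,36)→(6.5,39)  cross = 20·39 − 6.5·36 = 546.0000; (r_i+r_j)·cross = 26.5·546.0000 = 14469.0000
edge 5: (6.5,39)→(2.5,35)  cross = 6.5·35 − 2.5·39 = 130.0000; (r_i+r_j)·cross = 9·130.0000 = 1170.0000
edge 6: (2.5,35)→(1,0.5)  cross = 2.5·0.5 − 1·35 = -33.7500; (r_i+r_j)·cross = 3.5·-33.7500 = -118.1250
Σcross = 1258.7500 → A = |Σcross|/2 = 629.3750 mm²
Σ(r_i+r_j)·cross = 39364.0000 → first moment M = |Σ|/6 = 6560.6667
R_c = M/A = 6560.6667/629.3750 = 10.4241 mm
θ = 208° = 3.630285 rad
V = θ·R_c·A = 3.630285·10.4241·629.3750 = 23817.089 mm³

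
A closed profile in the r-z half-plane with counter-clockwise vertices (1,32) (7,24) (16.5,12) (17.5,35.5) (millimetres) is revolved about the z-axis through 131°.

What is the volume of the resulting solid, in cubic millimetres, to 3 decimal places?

Profile (r,z), 4 vertices: (1,32) (7,24) (16.5,12) (17.5,35.5)
edge 0: (1,32)→(7,24)  cross = 1·24 − 7·32 = -200.0000; (r_i+r_j)·cross = 8·-200.0000 = -1600.0000
edge 1: (7,24)→(16.5,12)  cross = 7·12 − 16.5·24 = -312.0000; (r_i+r_j)·cross = 23.5·-312.0000 = -7332.0000
edge 2: (16.5,12)→(17.5,35.5)  cross = 16.5·35.5 − 17.5·12 = 375.7500; (r_i+r_j)·cross = 34·375.7500 = 12775.5000
edge 3: (17.5,35.5)→(1,32)  cross = 17.5·32 − 1·35.5 = 524.5000; (r_i+r_j)·cross = 18.5·524.5000 = 9703.2500
Σcross = 388.2500 → A = |Σcross|/2 = 194.1250 mm²
Σ(r_i+r_j)·cross = 13546.7500 → first moment M = |Σ|/6 = 2257.7917
R_c = M/A = 2257.7917/194.1250 = 11.6306 mm
θ = 131° = 2.286381 rad
V = θ·R_c·A = 2.286381·11.6306·194.1250 = 5162.173 mm³

Volume = 5162.173 mm³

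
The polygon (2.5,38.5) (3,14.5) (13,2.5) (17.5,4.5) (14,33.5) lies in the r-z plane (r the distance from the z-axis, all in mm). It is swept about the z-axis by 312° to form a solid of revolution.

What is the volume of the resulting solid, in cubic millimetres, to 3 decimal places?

Profile (r,z), 5 vertices: (2.5,38.5) (3,14.5) (13,2.5) (17.5,4.5) (14,33.5)
edge 0: (2.5,38.5)→(3,14.5)  cross = 2.5·14.5 − 3·38.5 = -79.2500; (r_i+r_j)·cross = 5.5·-79.2500 = -435.8750
edge 1: (3,14.5)→(13,2.5)  cross = 3·2.5 − 13·14.5 = -181.0000; (r_i+r_j)·cross = 16·-181.0000 = -2896.0000
edge 2: (13,2.5)→(17.5,4.5)  cross = 13·4.5 − 17.5·2.5 = 14.7500; (r_i+r_j)·cross = 30.5·14.7500 = 449.8750
edge 3: (17.5,4.5)→(14,33.5)  cross = 17.5·33.5 − 14·4.5 = 523.2500; (r_i+r_j)·cross = 31.5·523.2500 = 16482.3750
edge 4: (14,33.5)→(2.5,38.5)  cross = 14·38.5 − 2.5·33.5 = 455.2500; (r_i+r_j)·cross = 16.5·455.2500 = 7511.6250
Σcross = 733.0000 → A = |Σcross|/2 = 366.5000 mm²
Σ(r_i+r_j)·cross = 21112.0000 → first moment M = |Σ|/6 = 3518.6667
R_c = M/A = 3518.6667/366.5000 = 9.6007 mm
θ = 312° = 5.445427 rad
V = θ·R_c·A = 5.445427·9.6007·366.5000 = 19160.643 mm³

Volume = 19160.643 mm³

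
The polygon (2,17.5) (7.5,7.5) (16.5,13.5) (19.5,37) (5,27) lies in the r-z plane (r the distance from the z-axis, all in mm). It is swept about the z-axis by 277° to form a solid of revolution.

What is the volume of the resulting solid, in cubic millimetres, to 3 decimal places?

Profile (r,z), 5 vertices: (2,17.5) (7.5,7.5) (16.5,13.5) (19.5,37) (5,27)
edge 0: (2,17.5)→(7.5,7.5)  cross = 2·7.5 − 7.5·17.5 = -116.2500; (r_i+r_j)·cross = 9.5·-116.2500 = -1104.3750
edge 1: (7.5,7.5)→(16.5,13.5)  cross = 7.5·13.5 − 16.5·7.5 = -22.5000; (r_i+r_j)·cross = 24·-22.5000 = -540.0000
edge 2: (16.5,13.5)→(19.5,37)  cross = 16.5·37 − 19.5·13.5 = 347.2500; (r_i+r_j)·cross = 36·347.2500 = 12501.0000
edge 3: (19.5,37)→(5,27)  cross = 19.5·27 − 5·37 = 341.5000; (r_i+r_j)·cross = 24.5·341.5000 = 8366.7500
edge 4: (5,27)→(2,17.5)  cross = 5·17.5 − 2·27 = 33.5000; (r_i+r_j)·cross = 7·33.5000 = 234.5000
Σcross = 583.5000 → A = |Σcross|/2 = 291.7500 mm²
Σ(r_i+r_j)·cross = 19457.8750 → first moment M = |Σ|/6 = 3242.9792
R_c = M/A = 3242.9792/291.7500 = 11.1156 mm
θ = 277° = 4.834562 rad
V = θ·R_c·A = 4.834562·11.1156·291.7500 = 15678.384 mm³

Volume = 15678.384 mm³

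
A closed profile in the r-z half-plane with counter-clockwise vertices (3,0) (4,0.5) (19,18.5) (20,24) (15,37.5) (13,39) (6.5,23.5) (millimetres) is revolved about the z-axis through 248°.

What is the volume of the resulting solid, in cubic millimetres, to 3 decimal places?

Profile (r,z), 7 vertices: (3,0) (4,0.5) (19,18.5) (20,24) (15,37.5) (13,39) (6.5,23.5)
edge 0: (3,0)→(4,0.5)  cross = 3·0.5 − 4·0 = 1.5000; (r_i+r_j)·cross = 7·1.5000 = 10.5000
edge 1: (4,0.5)→(19,18.5)  cross = 4·18.5 − 19·0.5 = 64.5000; (r_i+r_j)·cross = 23·64.5000 = 1483.5000
edge 2: (19,18.5)→(20,24)  cross = 19·24 − 20·18.5 = 86.0000; (r_i+r_j)·cross = 39·86.0000 = 3354.0000
edge 3: (20,24)→(15,37.5)  cross = 20·37.5 − 15·24 = 390.0000; (r_i+r_j)·cross = 35·390.0000 = 13650.0000
edge 4: (15,37.5)→(13,39)  cross = 15·39 − 13·37.5 = 97.5000; (r_i+r_j)·cross = 28·97.5000 = 2730.0000
edge 5: (13,39)→(6.5,23.5)  cross = 13·23.5 − 6.5·39 = 52.0000; (r_i+r_j)·cross = 19.5·52.0000 = 1014.0000
edge 6: (6.5,23.5)→(3,0)  cross = 6.5·0 − 3·23.5 = -70.5000; (r_i+r_j)·cross = 9.5·-70.5000 = -669.7500
Σcross = 621.0000 → A = |Σcross|/2 = 310.5000 mm²
Σ(r_i+r_j)·cross = 21572.2500 → first moment M = |Σ|/6 = 3595.3750
R_c = M/A = 3595.3750/310.5000 = 11.5793 mm
θ = 248° = 4.328417 rad
V = θ·R_c·A = 4.328417·11.5793·310.5000 = 15562.281 mm³

Volume = 15562.281 mm³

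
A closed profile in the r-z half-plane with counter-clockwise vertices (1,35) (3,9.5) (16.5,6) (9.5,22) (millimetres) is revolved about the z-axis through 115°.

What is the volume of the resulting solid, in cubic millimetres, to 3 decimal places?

Profile (r,z), 4 vertices: (1,35) (3,9.5) (16.5,6) (9.5,22)
edge 0: (1,35)→(3,9.5)  cross = 1·9.5 − 3·35 = -95.5000; (r_i+r_j)·cross = 4·-95.5000 = -382.0000
edge 1: (3,9.5)→(16.5,6)  cross = 3·6 − 16.5·9.5 = -138.7500; (r_i+r_j)·cross = 19.5·-138.7500 = -2705.6250
edge 2: (16.5,6)→(9.5,22)  cross = 16.5·22 − 9.5·6 = 306.0000; (r_i+r_j)·cross = 26·306.0000 = 7956.0000
edge 3: (9.5,22)→(1,35)  cross = 9.5·35 − 1·22 = 310.5000; (r_i+r_j)·cross = 10.5·310.5000 = 3260.2500
Σcross = 382.2500 → A = |Σcross|/2 = 191.1250 mm²
Σ(r_i+r_j)·cross = 8128.6250 → first moment M = |Σ|/6 = 1354.7708
R_c = M/A = 1354.7708/191.1250 = 7.0884 mm
θ = 115° = 2.007129 rad
V = θ·R_c·A = 2.007129·7.0884·191.1250 = 2719.199 mm³

Volume = 2719.199 mm³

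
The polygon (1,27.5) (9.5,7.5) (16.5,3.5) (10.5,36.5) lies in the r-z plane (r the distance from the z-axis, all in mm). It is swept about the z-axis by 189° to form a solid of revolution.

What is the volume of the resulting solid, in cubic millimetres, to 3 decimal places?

Volume = 7230.690 mm³

Profile (r,z), 4 vertices: (1,27.5) (9.5,7.5) (16.5,3.5) (10.5,36.5)
edge 0: (1,27.5)→(9.5,7.5)  cross = 1·7.5 − 9.5·27.5 = -253.7500; (r_i+r_j)·cross = 10.5·-253.7500 = -2664.3750
edge 1: (9.5,7.5)→(16.5,3.5)  cross = 9.5·3.5 − 16.5·7.5 = -90.5000; (r_i+r_j)·cross = 26·-90.5000 = -2353.0000
edge 2: (16.5,3.5)→(10.5,36.5)  cross = 16.5·36.5 − 10.5·3.5 = 565.5000; (r_i+r_j)·cross = 27·565.5000 = 15268.5000
edge 3: (10.5,36.5)→(1,27.5)  cross = 10.5·27.5 − 1·36.5 = 252.2500; (r_i+r_j)·cross = 11.5·252.2500 = 2900.8750
Σcross = 473.5000 → A = |Σcross|/2 = 236.7500 mm²
Σ(r_i+r_j)·cross = 13152.0000 → first moment M = |Σ|/6 = 2192.0000
R_c = M/A = 2192.0000/236.7500 = 9.2587 mm
θ = 189° = 3.298672 rad
V = θ·R_c·A = 3.298672·9.2587·236.7500 = 7230.690 mm³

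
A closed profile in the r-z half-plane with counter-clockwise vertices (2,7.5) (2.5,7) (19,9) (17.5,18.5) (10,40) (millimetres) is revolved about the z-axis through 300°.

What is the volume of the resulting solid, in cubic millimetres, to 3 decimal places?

Volume = 16394.205 mm³

Profile (r,z), 5 vertices: (2,7.5) (2.5,7) (19,9) (17.5,18.5) (10,40)
edge 0: (2,7.5)→(2.5,7)  cross = 2·7 − 2.5·7.5 = -4.7500; (r_i+r_j)·cross = 4.5·-4.7500 = -21.3750
edge 1: (2.5,7)→(19,9)  cross = 2.5·9 − 19·7 = -110.5000; (r_i+r_j)·cross = 21.5·-110.5000 = -2375.7500
edge 2: (19,9)→(17.5,18.5)  cross = 19·18.5 − 17.5·9 = 194.0000; (r_i+r_j)·cross = 36.5·194.0000 = 7081.0000
edge 3: (17.5,18.5)→(10,40)  cross = 17.5·40 − 10·18.5 = 515.0000; (r_i+r_j)·cross = 27.5·515.0000 = 14162.5000
edge 4: (10,40)→(2,7.5)  cross = 10·7.5 − 2·40 = -5.0000; (r_i+r_j)·cross = 12·-5.0000 = -60.0000
Σcross = 588.7500 → A = |Σcross|/2 = 294.3750 mm²
Σ(r_i+r_j)·cross = 18786.3750 → first moment M = |Σ|/6 = 3131.0625
R_c = M/A = 3131.0625/294.3750 = 10.6363 mm
θ = 300° = 5.235988 rad
V = θ·R_c·A = 5.235988·10.6363·294.3750 = 16394.205 mm³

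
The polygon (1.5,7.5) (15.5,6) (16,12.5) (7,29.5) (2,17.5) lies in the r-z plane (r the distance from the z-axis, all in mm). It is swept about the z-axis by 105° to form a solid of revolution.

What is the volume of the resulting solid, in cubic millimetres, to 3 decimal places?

Profile (r,z), 5 vertices: (1.5,7.5) (15.5,6) (16,12.5) (7,29.5) (2,17.5)
edge 0: (1.5,7.5)→(15.5,6)  cross = 1.5·6 − 15.5·7.5 = -107.2500; (r_i+r_j)·cross = 17·-107.2500 = -1823.2500
edge 1: (15.5,6)→(16,12.5)  cross = 15.5·12.5 − 16·6 = 97.7500; (r_i+r_j)·cross = 31.5·97.7500 = 3079.1250
edge 2: (16,12.5)→(7,29.5)  cross = 16·29.5 − 7·12.5 = 384.5000; (r_i+r_j)·cross = 23·384.5000 = 8843.5000
edge 3: (7,29.5)→(2,17.5)  cross = 7·17.5 − 2·29.5 = 63.5000; (r_i+r_j)·cross = 9·63.5000 = 571.5000
edge 4: (2,17.5)→(1.5,7.5)  cross = 2·7.5 − 1.5·17.5 = -11.2500; (r_i+r_j)·cross = 3.5·-11.2500 = -39.3750
Σcross = 427.2500 → A = |Σcross|/2 = 213.6250 mm²
Σ(r_i+r_j)·cross = 10631.5000 → first moment M = |Σ|/6 = 1771.9167
R_c = M/A = 1771.9167/213.6250 = 8.2945 mm
θ = 105° = 1.832596 rad
V = θ·R_c·A = 1.832596·8.2945·213.6250 = 3247.207 mm³

Volume = 3247.207 mm³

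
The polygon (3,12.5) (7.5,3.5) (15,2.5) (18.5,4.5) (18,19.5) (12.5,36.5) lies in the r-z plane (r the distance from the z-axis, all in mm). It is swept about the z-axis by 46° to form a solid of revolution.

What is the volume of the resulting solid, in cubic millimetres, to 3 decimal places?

Volume = 3026.482 mm³

Profile (r,z), 6 vertices: (3,12.5) (7.5,3.5) (15,2.5) (18.5,4.5) (18,19.5) (12.5,36.5)
edge 0: (3,12.5)→(7.5,3.5)  cross = 3·3.5 − 7.5·12.5 = -83.2500; (r_i+r_j)·cross = 10.5·-83.2500 = -874.1250
edge 1: (7.5,3.5)→(15,2.5)  cross = 7.5·2.5 − 15·3.5 = -33.7500; (r_i+r_j)·cross = 22.5·-33.7500 = -759.3750
edge 2: (15,2.5)→(18.5,4.5)  cross = 15·4.5 − 18.5·2.5 = 21.2500; (r_i+r_j)·cross = 33.5·21.2500 = 711.8750
edge 3: (18.5,4.5)→(18,19.5)  cross = 18.5·19.5 − 18·4.5 = 279.7500; (r_i+r_j)·cross = 36.5·279.7500 = 10210.8750
edge 4: (18,19.5)→(12.5,36.5)  cross = 18·36.5 − 12.5·19.5 = 413.2500; (r_i+r_j)·cross = 30.5·413.2500 = 12604.1250
edge 5: (12.5,36.5)→(3,12.5)  cross = 12.5·12.5 − 3·36.5 = 46.7500; (r_i+r_j)·cross = 15.5·46.7500 = 724.6250
Σcross = 644.0000 → A = |Σcross|/2 = 322.0000 mm²
Σ(r_i+r_j)·cross = 22618.0000 → first moment M = |Σ|/6 = 3769.6667
R_c = M/A = 3769.6667/322.0000 = 11.7070 mm
θ = 46° = 0.802851 rad
V = θ·R_c·A = 0.802851·11.7070·322.0000 = 3026.482 mm³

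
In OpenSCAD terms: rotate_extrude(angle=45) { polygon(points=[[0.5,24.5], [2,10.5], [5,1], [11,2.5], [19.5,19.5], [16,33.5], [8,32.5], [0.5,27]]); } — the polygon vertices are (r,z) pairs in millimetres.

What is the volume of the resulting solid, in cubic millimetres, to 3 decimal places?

Volume = 3203.835 mm³

Profile (r,z), 8 vertices: (0.5,24.5) (2,10.5) (5,1) (11,2.5) (19.5,19.5) (16,33.5) (8,32.5) (0.5,27)
edge 0: (0.5,24.5)→(2,10.5)  cross = 0.5·10.5 − 2·24.5 = -43.7500; (r_i+r_j)·cross = 2.5·-43.7500 = -109.3750
edge 1: (2,10.5)→(5,1)  cross = 2·1 − 5·10.5 = -50.5000; (r_i+r_j)·cross = 7·-50.5000 = -353.5000
edge 2: (5,1)→(11,2.5)  cross = 5·2.5 − 11·1 = 1.5000; (r_i+r_j)·cross = 16·1.5000 = 24.0000
edge 3: (11,2.5)→(19.5,19.5)  cross = 11·19.5 − 19.5·2.5 = 165.7500; (r_i+r_j)·cross = 30.5·165.7500 = 5055.3750
edge 4: (19.5,19.5)→(16,33.5)  cross = 19.5·33.5 − 16·19.5 = 341.2500; (r_i+r_j)·cross = 35.5·341.2500 = 12114.3750
edge 5: (16,33.5)→(8,32.5)  cross = 16·32.5 − 8·33.5 = 252.0000; (r_i+r_j)·cross = 24·252.0000 = 6048.0000
edge 6: (8,32.5)→(0.5,27)  cross = 8·27 − 0.5·32.5 = 199.7500; (r_i+r_j)·cross = 8.5·199.7500 = 1697.8750
edge 7: (0.5,27)→(0.5,24.5)  cross = 0.5·24.5 − 0.5·27 = -1.2500; (r_i+r_j)·cross = 1·-1.2500 = -1.2500
Σcross = 864.7500 → A = |Σcross|/2 = 432.3750 mm²
Σ(r_i+r_j)·cross = 24475.5000 → first moment M = |Σ|/6 = 4079.2500
R_c = M/A = 4079.2500/432.3750 = 9.4345 mm
θ = 45° = 0.785398 rad
V = θ·R_c·A = 0.785398·9.4345·432.3750 = 3203.835 mm³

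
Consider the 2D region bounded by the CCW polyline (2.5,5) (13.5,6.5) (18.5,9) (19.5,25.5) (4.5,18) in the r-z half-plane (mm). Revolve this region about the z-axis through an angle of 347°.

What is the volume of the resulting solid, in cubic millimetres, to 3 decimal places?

Volume = 16140.020 mm³

Profile (r,z), 5 vertices: (2.5,5) (13.5,6.5) (18.5,9) (19.5,25.5) (4.5,18)
edge 0: (2.5,5)→(13.5,6.5)  cross = 2.5·6.5 − 13.5·5 = -51.2500; (r_i+r_j)·cross = 16·-51.2500 = -820.0000
edge 1: (13.5,6.5)→(18.5,9)  cross = 13.5·9 − 18.5·6.5 = 1.2500; (r_i+r_j)·cross = 32·1.2500 = 40.0000
edge 2: (18.5,9)→(19.5,25.5)  cross = 18.5·25.5 − 19.5·9 = 296.2500; (r_i+r_j)·cross = 38·296.2500 = 11257.5000
edge 3: (19.5,25.5)→(4.5,18)  cross = 19.5·18 − 4.5·25.5 = 236.2500; (r_i+r_j)·cross = 24·236.2500 = 5670.0000
edge 4: (4.5,18)→(2.5,5)  cross = 4.5·5 − 2.5·18 = -22.5000; (r_i+r_j)·cross = 7·-22.5000 = -157.5000
Σcross = 460.0000 → A = |Σcross|/2 = 230.0000 mm²
Σ(r_i+r_j)·cross = 15990.0000 → first moment M = |Σ|/6 = 2665.0000
R_c = M/A = 2665.0000/230.0000 = 11.5870 mm
θ = 347° = 6.056293 rad
V = θ·R_c·A = 6.056293·11.5870·230.0000 = 16140.020 mm³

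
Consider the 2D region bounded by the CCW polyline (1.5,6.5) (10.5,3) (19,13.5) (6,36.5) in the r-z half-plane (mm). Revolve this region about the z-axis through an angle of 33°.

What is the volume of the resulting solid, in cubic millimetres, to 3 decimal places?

Volume = 1625.115 mm³

Profile (r,z), 4 vertices: (1.5,6.5) (10.5,3) (19,13.5) (6,36.5)
edge 0: (1.5,6.5)→(10.5,3)  cross = 1.5·3 − 10.5·6.5 = -63.7500; (r_i+r_j)·cross = 12·-63.7500 = -765.0000
edge 1: (10.5,3)→(19,13.5)  cross = 10.5·13.5 − 19·3 = 84.7500; (r_i+r_j)·cross = 29.5·84.7500 = 2500.1250
edge 2: (19,13.5)→(6,36.5)  cross = 19·36.5 − 6·13.5 = 612.5000; (r_i+r_j)·cross = 25·612.5000 = 15312.5000
edge 3: (6,36.5)→(1.5,6.5)  cross = 6·6.5 − 1.5·36.5 = -15.7500; (r_i+r_j)·cross = 7.5·-15.7500 = -118.1250
Σcross = 617.7500 → A = |Σcross|/2 = 308.8750 mm²
Σ(r_i+r_j)·cross = 16929.5000 → first moment M = |Σ|/6 = 2821.5833
R_c = M/A = 2821.5833/308.8750 = 9.1350 mm
θ = 33° = 0.575959 rad
V = θ·R_c·A = 0.575959·9.1350·308.8750 = 1625.115 mm³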